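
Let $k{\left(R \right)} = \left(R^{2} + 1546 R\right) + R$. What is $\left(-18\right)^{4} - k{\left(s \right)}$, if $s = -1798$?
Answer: $-346322$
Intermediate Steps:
$k{\left(R \right)} = R^{2} + 1547 R$
$\left(-18\right)^{4} - k{\left(s \right)} = \left(-18\right)^{4} - - 1798 \left(1547 - 1798\right) = 104976 - \left(-1798\right) \left(-251\right) = 104976 - 451298 = -346322$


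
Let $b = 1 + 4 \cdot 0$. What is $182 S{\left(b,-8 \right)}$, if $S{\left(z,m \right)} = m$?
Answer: $-1456$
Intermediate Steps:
$b = 1$ ($b = 1 + 0 = 1$)
$182 S{\left(b,-8 \right)} = 182 \left(-8\right) = -1456$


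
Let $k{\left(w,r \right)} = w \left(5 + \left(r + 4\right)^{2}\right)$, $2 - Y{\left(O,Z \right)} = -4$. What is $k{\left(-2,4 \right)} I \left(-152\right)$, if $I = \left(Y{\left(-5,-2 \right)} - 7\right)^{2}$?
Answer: $20976$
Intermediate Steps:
$Y{\left(O,Z \right)} = 6$ ($Y{\left(O,Z \right)} = 2 - -4 = 2 + 4 = 6$)
$I = 1$ ($I = \left(6 - 7\right)^{2} = \left(-1\right)^{2} = 1$)
$k{\left(w,r \right)} = w \left(5 + \left(4 + r\right)^{2}\right)$
$k{\left(-2,4 \right)} I \left(-152\right) = - 2 \left(5 + \left(4 + 4\right)^{2}\right) 1 \left(-152\right) = - 2 \left(5 + 8^{2}\right) 1 \left(-152\right) = - 2 \left(5 + 64\right) 1 \left(-152\right) = \left(-2\right) 69 \cdot 1 \left(-152\right) = \left(-138\right) 1 \left(-152\right) = \left(-138\right) \left(-152\right) = 20976$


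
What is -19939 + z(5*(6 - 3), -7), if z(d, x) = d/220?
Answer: -877313/44 ≈ -19939.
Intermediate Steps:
z(d, x) = d/220 (z(d, x) = d*(1/220) = d/220)
-19939 + z(5*(6 - 3), -7) = -19939 + (5*(6 - 3))/220 = -19939 + (5*3)/220 = -19939 + (1/220)*15 = -19939 + 3/44 = -877313/44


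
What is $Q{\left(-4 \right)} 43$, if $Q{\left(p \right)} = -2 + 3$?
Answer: $43$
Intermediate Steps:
$Q{\left(p \right)} = 1$
$Q{\left(-4 \right)} 43 = 1 \cdot 43 = 43$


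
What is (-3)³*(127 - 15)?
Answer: -3024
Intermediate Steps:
(-3)³*(127 - 15) = -27*112 = -3024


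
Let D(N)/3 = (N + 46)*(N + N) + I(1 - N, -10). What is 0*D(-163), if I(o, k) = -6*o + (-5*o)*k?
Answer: 0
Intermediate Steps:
I(o, k) = -6*o - 5*k*o
D(N) = 132 - 132*N + 6*N*(46 + N) (D(N) = 3*((N + 46)*(N + N) - (1 - N)*(6 + 5*(-10))) = 3*((46 + N)*(2*N) - (1 - N)*(6 - 50)) = 3*(2*N*(46 + N) - 1*(1 - N)*(-44)) = 3*(2*N*(46 + N) + (44 - 44*N)) = 3*(44 - 44*N + 2*N*(46 + N)) = 132 - 132*N + 6*N*(46 + N))
0*D(-163) = 0*(132 + 6*(-163)² + 144*(-163)) = 0*(132 + 6*26569 - 23472) = 0*(132 + 159414 - 23472) = 0*136074 = 0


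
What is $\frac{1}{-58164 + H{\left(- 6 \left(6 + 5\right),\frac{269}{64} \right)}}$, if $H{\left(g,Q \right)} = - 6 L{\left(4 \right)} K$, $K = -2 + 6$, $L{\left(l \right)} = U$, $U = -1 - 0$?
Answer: $- \frac{1}{58140} \approx -1.72 \cdot 10^{-5}$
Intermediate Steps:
$U = -1$ ($U = -1 + 0 = -1$)
$L{\left(l \right)} = -1$
$K = 4$
$H{\left(g,Q \right)} = 24$ ($H{\left(g,Q \right)} = \left(-6\right) \left(-1\right) 4 = 6 \cdot 4 = 24$)
$\frac{1}{-58164 + H{\left(- 6 \left(6 + 5\right),\frac{269}{64} \right)}} = \frac{1}{-58164 + 24} = \frac{1}{-58140} = - \frac{1}{58140}$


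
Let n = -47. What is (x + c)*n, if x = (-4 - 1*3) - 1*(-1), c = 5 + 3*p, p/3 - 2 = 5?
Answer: -2914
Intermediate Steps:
p = 21 (p = 6 + 3*5 = 6 + 15 = 21)
c = 68 (c = 5 + 3*21 = 5 + 63 = 68)
x = -6 (x = (-4 - 3) + 1 = -7 + 1 = -6)
(x + c)*n = (-6 + 68)*(-47) = 62*(-47) = -2914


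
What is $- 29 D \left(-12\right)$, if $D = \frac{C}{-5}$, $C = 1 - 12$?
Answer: $\frac{3828}{5} \approx 765.6$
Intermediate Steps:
$C = -11$ ($C = 1 - 12 = -11$)
$D = \frac{11}{5}$ ($D = - \frac{11}{-5} = \left(-11\right) \left(- \frac{1}{5}\right) = \frac{11}{5} \approx 2.2$)
$- 29 D \left(-12\right) = \left(-29\right) \frac{11}{5} \left(-12\right) = \left(- \frac{319}{5}\right) \left(-12\right) = \frac{3828}{5}$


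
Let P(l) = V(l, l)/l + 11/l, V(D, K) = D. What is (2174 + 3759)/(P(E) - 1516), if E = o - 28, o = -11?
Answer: -231387/59096 ≈ -3.9154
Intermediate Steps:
E = -39 (E = -11 - 28 = -39)
P(l) = 1 + 11/l (P(l) = l/l + 11/l = 1 + 11/l)
(2174 + 3759)/(P(E) - 1516) = (2174 + 3759)/((11 - 39)/(-39) - 1516) = 5933/(-1/39*(-28) - 1516) = 5933/(28/39 - 1516) = 5933/(-59096/39) = 5933*(-39/59096) = -231387/59096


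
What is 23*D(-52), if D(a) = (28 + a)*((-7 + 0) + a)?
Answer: 32568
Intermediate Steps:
D(a) = (-7 + a)*(28 + a) (D(a) = (28 + a)*(-7 + a) = (-7 + a)*(28 + a))
23*D(-52) = 23*(-196 + (-52)² + 21*(-52)) = 23*(-196 + 2704 - 1092) = 23*1416 = 32568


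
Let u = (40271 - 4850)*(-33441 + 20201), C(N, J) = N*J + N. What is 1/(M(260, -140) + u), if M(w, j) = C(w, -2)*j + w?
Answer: -1/468937380 ≈ -2.1325e-9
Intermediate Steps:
C(N, J) = N + J*N (C(N, J) = J*N + N = N + J*N)
M(w, j) = w - j*w (M(w, j) = (w*(1 - 2))*j + w = (w*(-1))*j + w = (-w)*j + w = -j*w + w = w - j*w)
u = -468974040 (u = 35421*(-13240) = -468974040)
1/(M(260, -140) + u) = 1/(260*(1 - 1*(-140)) - 468974040) = 1/(260*(1 + 140) - 468974040) = 1/(260*141 - 468974040) = 1/(36660 - 468974040) = 1/(-468937380) = -1/468937380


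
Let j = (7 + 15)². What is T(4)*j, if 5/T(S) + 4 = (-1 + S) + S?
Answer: 2420/3 ≈ 806.67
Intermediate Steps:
T(S) = 5/(-5 + 2*S) (T(S) = 5/(-4 + ((-1 + S) + S)) = 5/(-4 + (-1 + 2*S)) = 5/(-5 + 2*S))
j = 484 (j = 22² = 484)
T(4)*j = (5/(-5 + 2*4))*484 = (5/(-5 + 8))*484 = (5/3)*484 = 2420/3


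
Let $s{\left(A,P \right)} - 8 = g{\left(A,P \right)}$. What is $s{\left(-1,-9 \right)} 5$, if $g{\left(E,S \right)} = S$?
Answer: $-5$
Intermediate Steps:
$s{\left(A,P \right)} = 8 + P$
$s{\left(-1,-9 \right)} 5 = \left(8 - 9\right) 5 = \left(-1\right) 5 = -5$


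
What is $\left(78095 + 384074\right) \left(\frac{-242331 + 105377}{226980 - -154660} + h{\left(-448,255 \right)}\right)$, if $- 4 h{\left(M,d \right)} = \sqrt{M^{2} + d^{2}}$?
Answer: $- \frac{31647946613}{190820} - \frac{462169 \sqrt{265729}}{4} \approx -5.9727 \cdot 10^{7}$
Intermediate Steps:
$h{\left(M,d \right)} = - \frac{\sqrt{M^{2} + d^{2}}}{4}$
$\left(78095 + 384074\right) \left(\frac{-242331 + 105377}{226980 - -154660} + h{\left(-448,255 \right)}\right) = \left(78095 + 384074\right) \left(\frac{-242331 + 105377}{226980 - -154660} - \frac{\sqrt{\left(-448\right)^{2} + 255^{2}}}{4}\right) = 462169 \left(- \frac{136954}{226980 + 154660} - \frac{\sqrt{200704 + 65025}}{4}\right) = 462169 \left(- \frac{136954}{381640} - \frac{\sqrt{265729}}{4}\right) = 462169 \left(\left(-136954\right) \frac{1}{381640} - \frac{\sqrt{265729}}{4}\right) = 462169 \left(- \frac{68477}{190820} - \frac{\sqrt{265729}}{4}\right) = - \frac{31647946613}{190820} - \frac{462169 \sqrt{265729}}{4}$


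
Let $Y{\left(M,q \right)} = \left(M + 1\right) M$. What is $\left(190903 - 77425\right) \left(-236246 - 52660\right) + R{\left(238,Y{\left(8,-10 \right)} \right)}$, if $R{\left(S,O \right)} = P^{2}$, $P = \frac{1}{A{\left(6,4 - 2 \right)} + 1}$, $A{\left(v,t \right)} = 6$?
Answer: $- \frac{1606439278331}{49} \approx -3.2784 \cdot 10^{10}$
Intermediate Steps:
$P = \frac{1}{7}$ ($P = \frac{1}{6 + 1} = \frac{1}{7} \approx 0.14286$)
$Y{\left(M,q \right)} = M \left(1 + M\right)$ ($Y{\left(M,q \right)} = \left(1 + M\right) M = M \left(1 + M\right)$)
$R{\left(S,O \right)} = \frac{1}{49}$ ($R{\left(S,O \right)} = \left(\frac{1}{7}\right)^{2} = \frac{1}{49}$)
$\left(190903 - 77425\right) \left(-236246 - 52660\right) + R{\left(238,Y{\left(8,-10 \right)} \right)} = \left(190903 - 77425\right) \left(-236246 - 52660\right) + \frac{1}{49} = 113478 \left(-288906\right) + \frac{1}{49} = -32784475068 + \frac{1}{49} = - \frac{1606439278331}{49}$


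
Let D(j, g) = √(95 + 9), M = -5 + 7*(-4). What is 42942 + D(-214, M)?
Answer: 42942 + 2*√26 ≈ 42952.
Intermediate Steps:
M = -33 (M = -5 - 28 = -33)
D(j, g) = 2*√26 (D(j, g) = √104 = 2*√26)
42942 + D(-214, M) = 42942 + 2*√26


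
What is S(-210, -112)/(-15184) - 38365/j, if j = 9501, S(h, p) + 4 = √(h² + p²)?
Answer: -22490669/5548584 ≈ -4.0534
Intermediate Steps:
S(h, p) = -4 + √(h² + p²)
S(-210, -112)/(-15184) - 38365/j = (-4 + √((-210)² + (-112)²))/(-15184) - 38365/9501 = (-4 + √(44100 + 12544))*(-1/15184) - 38365*1/9501 = (-4 + √56644)*(-1/15184) - 38365/9501 = (-4 + 238)*(-1/15184) - 38365/9501 = 234*(-1/15184) - 38365/9501 = -9/584 - 38365/9501 = -22490669/5548584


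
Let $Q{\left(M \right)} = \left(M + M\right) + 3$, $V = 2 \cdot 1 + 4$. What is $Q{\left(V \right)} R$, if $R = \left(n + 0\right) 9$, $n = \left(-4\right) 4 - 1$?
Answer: $-2295$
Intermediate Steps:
$n = -17$ ($n = -16 - 1 = -17$)
$V = 6$ ($V = 2 + 4 = 6$)
$Q{\left(M \right)} = 3 + 2 M$ ($Q{\left(M \right)} = 2 M + 3 = 3 + 2 M$)
$R = -153$ ($R = \left(-17 + 0\right) 9 = \left(-17\right) 9 = -153$)
$Q{\left(V \right)} R = \left(3 + 2 \cdot 6\right) \left(-153\right) = \left(3 + 12\right) \left(-153\right) = 15 \left(-153\right) = -2295$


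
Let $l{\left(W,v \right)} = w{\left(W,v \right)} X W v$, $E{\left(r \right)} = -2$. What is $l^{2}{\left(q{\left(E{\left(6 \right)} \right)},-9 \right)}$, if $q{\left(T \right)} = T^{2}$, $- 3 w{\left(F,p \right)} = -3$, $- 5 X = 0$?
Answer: $0$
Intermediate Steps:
$X = 0$ ($X = \left(- \frac{1}{5}\right) 0 = 0$)
$w{\left(F,p \right)} = 1$ ($w{\left(F,p \right)} = \left(- \frac{1}{3}\right) \left(-3\right) = 1$)
$l{\left(W,v \right)} = 0$ ($l{\left(W,v \right)} = 1 \cdot 0 W v = 1 \cdot 0 v = 1 \cdot 0 = 0$)
$l^{2}{\left(q{\left(E{\left(6 \right)} \right)},-9 \right)} = 0^{2} = 0$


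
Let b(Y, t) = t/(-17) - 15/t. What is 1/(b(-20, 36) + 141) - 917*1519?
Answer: -39345895777/28247 ≈ -1.3929e+6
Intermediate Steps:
b(Y, t) = -15/t - t/17 (b(Y, t) = t*(-1/17) - 15/t = -t/17 - 15/t = -15/t - t/17)
1/(b(-20, 36) + 141) - 917*1519 = 1/((-15/36 - 1/17*36) + 141) - 917*1519 = 1/((-15*1/36 - 36/17) + 141) - 1392923 = 1/((-5/12 - 36/17) + 141) - 1392923 = 1/(-517/204 + 141) - 1392923 = 1/(28247/204) - 1392923 = 204/28247 - 1392923 = -39345895777/28247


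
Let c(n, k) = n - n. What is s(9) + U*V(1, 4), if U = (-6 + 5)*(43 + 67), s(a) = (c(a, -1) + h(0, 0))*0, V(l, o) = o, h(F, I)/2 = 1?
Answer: -440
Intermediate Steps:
c(n, k) = 0
h(F, I) = 2 (h(F, I) = 2*1 = 2)
s(a) = 0 (s(a) = (0 + 2)*0 = 2*0 = 0)
U = -110 (U = -1*110 = -110)
s(9) + U*V(1, 4) = 0 - 110*4 = 0 - 440 = -440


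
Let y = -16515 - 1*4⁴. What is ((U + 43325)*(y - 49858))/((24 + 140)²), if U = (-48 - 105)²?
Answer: -2223209843/13448 ≈ -1.6532e+5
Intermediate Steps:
U = 23409 (U = (-153)² = 23409)
y = -16771 (y = -16515 - 1*256 = -16515 - 256 = -16771)
((U + 43325)*(y - 49858))/((24 + 140)²) = ((23409 + 43325)*(-16771 - 49858))/((24 + 140)²) = (66734*(-66629))/(164²) = -4446419686/26896 = -4446419686*1/26896 = -2223209843/13448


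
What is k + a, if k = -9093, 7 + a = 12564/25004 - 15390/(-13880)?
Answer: -78941150803/8676388 ≈ -9098.4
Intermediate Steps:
a = -46754719/8676388 (a = -7 + (12564/25004 - 15390/(-13880)) = -7 + (12564*(1/25004) - 15390*(-1/13880)) = -7 + (3141/6251 + 1539/1388) = -7 + 13979997/8676388 = -46754719/8676388 ≈ -5.3887)
k + a = -9093 - 46754719/8676388 = -78941150803/8676388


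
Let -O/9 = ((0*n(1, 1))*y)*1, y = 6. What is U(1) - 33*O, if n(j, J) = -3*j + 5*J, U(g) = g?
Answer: 1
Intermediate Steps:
O = 0 (O = -9*(0*(-3*1 + 5*1))*6 = -9*(0*(-3 + 5))*6 = -9*(0*2)*6 = -9*0*6 = -0 = -9*0 = 0)
U(1) - 33*O = 1 - 33*0 = 1 + 0 = 1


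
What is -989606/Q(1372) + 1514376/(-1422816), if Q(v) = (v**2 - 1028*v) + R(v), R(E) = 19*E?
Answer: -22523343917/7381391556 ≈ -3.0514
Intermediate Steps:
Q(v) = v**2 - 1009*v (Q(v) = (v**2 - 1028*v) + 19*v = v**2 - 1009*v)
-989606/Q(1372) + 1514376/(-1422816) = -989606*1/(1372*(-1009 + 1372)) + 1514376/(-1422816) = -989606/(1372*363) + 1514376*(-1/1422816) = -989606/498036 - 63099/59284 = -989606*1/498036 - 63099/59284 = -494803/249018 - 63099/59284 = -22523343917/7381391556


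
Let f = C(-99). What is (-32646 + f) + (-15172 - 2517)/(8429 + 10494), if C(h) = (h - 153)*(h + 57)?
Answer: -417496915/18923 ≈ -22063.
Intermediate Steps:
C(h) = (-153 + h)*(57 + h)
f = 10584 (f = -8721 + (-99)² - 96*(-99) = -8721 + 9801 + 9504 = 10584)
(-32646 + f) + (-15172 - 2517)/(8429 + 10494) = (-32646 + 10584) + (-15172 - 2517)/(8429 + 10494) = -22062 - 17689/18923 = -417496915/18923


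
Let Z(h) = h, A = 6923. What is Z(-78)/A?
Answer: -78/6923 ≈ -0.011267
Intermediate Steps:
Z(-78)/A = -78/6923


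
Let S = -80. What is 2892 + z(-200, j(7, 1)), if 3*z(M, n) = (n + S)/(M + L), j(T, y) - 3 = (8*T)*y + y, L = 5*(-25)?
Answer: 563944/195 ≈ 2892.0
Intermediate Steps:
L = -125
j(T, y) = 3 + y + 8*T*y (j(T, y) = 3 + ((8*T)*y + y) = 3 + (8*T*y + y) = 3 + (y + 8*T*y) = 3 + y + 8*T*y)
z(M, n) = (-80 + n)/(3*(-125 + M)) (z(M, n) = ((n - 80)/(M - 125))/3 = ((-80 + n)/(-125 + M))/3 = (-80 + n)/(3*(-125 + M)))
2892 + z(-200, j(7, 1)) = 2892 + (-80 + (3 + 1 + 8*7*1))/(3*(-125 - 200)) = 2892 + (1/3)*(-80 + (3 + 1 + 56))/(-325) = 2892 + (1/3)*(-1/325)*(-80 + 60) = 2892 + (1/3)*(-1/325)*(-20) = 2892 + 4/195 = 563944/195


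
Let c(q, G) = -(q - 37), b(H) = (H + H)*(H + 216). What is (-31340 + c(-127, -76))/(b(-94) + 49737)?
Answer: -31176/26801 ≈ -1.1632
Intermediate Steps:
b(H) = 2*H*(216 + H) (b(H) = (2*H)*(216 + H) = 2*H*(216 + H))
c(q, G) = 37 - q (c(q, G) = -(-37 + q) = 37 - q)
(-31340 + c(-127, -76))/(b(-94) + 49737) = (-31340 + (37 - 1*(-127)))/(2*(-94)*(216 - 94) + 49737) = (-31340 + (37 + 127))/(2*(-94)*122 + 49737) = (-31340 + 164)/(-22936 + 49737) = -31176/26801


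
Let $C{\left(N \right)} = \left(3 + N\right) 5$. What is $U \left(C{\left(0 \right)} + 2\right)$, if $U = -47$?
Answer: $-799$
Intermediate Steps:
$C{\left(N \right)} = 15 + 5 N$
$U \left(C{\left(0 \right)} + 2\right) = - 47 \left(\left(15 + 5 \cdot 0\right) + 2\right) = - 47 \left(\left(15 + 0\right) + 2\right) = - 47 \left(15 + 2\right) = \left(-47\right) 17 = -799$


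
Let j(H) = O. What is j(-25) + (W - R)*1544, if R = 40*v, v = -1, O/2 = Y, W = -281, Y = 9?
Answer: -372086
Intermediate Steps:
O = 18 (O = 2*9 = 18)
j(H) = 18
R = -40 (R = 40*(-1) = -40)
j(-25) + (W - R)*1544 = 18 + (-281 - 1*(-40))*1544 = 18 + (-281 + 40)*1544 = 18 - 241*1544 = 18 - 372104 = -372086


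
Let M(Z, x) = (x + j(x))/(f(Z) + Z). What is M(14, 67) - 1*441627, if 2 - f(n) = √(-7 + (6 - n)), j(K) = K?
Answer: -119678773/271 + 134*I*√15/271 ≈ -4.4162e+5 + 1.9151*I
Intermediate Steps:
f(n) = 2 - √(-1 - n) (f(n) = 2 - √(-7 + (6 - n)) = 2 - √(-1 - n))
M(Z, x) = 2*x/(2 + Z - √(-1 - Z)) (M(Z, x) = (x + x)/((2 - √(-1 - Z)) + Z) = (2*x)/(2 + Z - √(-1 - Z)) = 2*x/(2 + Z - √(-1 - Z)))
M(14, 67) - 1*441627 = 2*67/(2 + 14 - √(-1 - 1*14)) - 1*441627 = 2*67/(2 + 14 - √(-1 - 14)) - 441627 = 2*67/(2 + 14 - √(-15)) - 441627 = 2*67/(2 + 14 - I*√15) - 441627 = 2*67/(16 - I*√15) - 441627 = 134/(16 - I*√15) - 441627 = -441627 + 134/(16 - I*√15)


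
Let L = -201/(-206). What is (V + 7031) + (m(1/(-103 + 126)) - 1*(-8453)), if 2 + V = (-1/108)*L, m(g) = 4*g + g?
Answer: 2640769315/170568 ≈ 15482.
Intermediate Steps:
m(g) = 5*g
L = 201/206 (L = -201*(-1/206) = 201/206 ≈ 0.97573)
V = -14899/7416 (V = -2 - 1/108*(201/206) = -2 - 1*1/108*(201/206) = -2 - 1/108*201/206 = -2 - 67/7416 = -14899/7416 ≈ -2.0090)
(V + 7031) + (m(1/(-103 + 126)) - 1*(-8453)) = (-14899/7416 + 7031) + (5/(-103 + 126) - 1*(-8453)) = 52126997/7416 + (5/23 + 8453) = 52126997/7416 + 194424/23 = 2640769315/170568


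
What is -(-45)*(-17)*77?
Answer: -58905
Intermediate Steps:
-(-45)*(-17)*77 = -45*17*77 = -765*77 = -58905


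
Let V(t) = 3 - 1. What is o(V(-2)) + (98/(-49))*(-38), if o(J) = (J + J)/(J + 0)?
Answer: 78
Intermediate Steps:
V(t) = 2
o(J) = 2 (o(J) = (2*J)/J = 2)
o(V(-2)) + (98/(-49))*(-38) = 2 + (98/(-49))*(-38) = 2 + (98*(-1/49))*(-38) = 2 - 2*(-38) = 2 + 76 = 78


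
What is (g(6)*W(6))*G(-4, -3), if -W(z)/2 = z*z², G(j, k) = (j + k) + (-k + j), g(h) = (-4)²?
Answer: 55296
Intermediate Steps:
g(h) = 16
G(j, k) = 2*j (G(j, k) = (j + k) + (j - k) = 2*j)
W(z) = -2*z³ (W(z) = -2*z*z² = -2*z³)
(g(6)*W(6))*G(-4, -3) = (16*(-2*6³))*(2*(-4)) = (16*(-2*216))*(-8) = (16*(-432))*(-8) = -6912*(-8) = 55296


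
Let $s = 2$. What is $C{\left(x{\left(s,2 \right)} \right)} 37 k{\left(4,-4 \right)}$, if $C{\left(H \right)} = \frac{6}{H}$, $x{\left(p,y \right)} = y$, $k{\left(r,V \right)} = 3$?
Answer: $333$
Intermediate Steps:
$C{\left(x{\left(s,2 \right)} \right)} 37 k{\left(4,-4 \right)} = \frac{6}{2} \cdot 37 \cdot 3 = 6 \cdot \frac{1}{2} \cdot 37 \cdot 3 = 3 \cdot 37 \cdot 3 = 111 \cdot 3 = 333$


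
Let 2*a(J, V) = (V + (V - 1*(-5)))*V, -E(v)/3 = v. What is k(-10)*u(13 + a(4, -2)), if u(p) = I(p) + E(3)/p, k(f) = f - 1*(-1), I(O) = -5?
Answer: 207/4 ≈ 51.750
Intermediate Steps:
E(v) = -3*v
k(f) = 1 + f (k(f) = f + 1 = 1 + f)
a(J, V) = V*(5 + 2*V)/2 (a(J, V) = ((V + (V - 1*(-5)))*V)/2 = ((V + (V + 5))*V)/2 = ((V + (5 + V))*V)/2 = ((5 + 2*V)*V)/2 = (V*(5 + 2*V))/2 = V*(5 + 2*V)/2)
u(p) = -5 - 9/p (u(p) = -5 + (-3*3)/p = -5 - 9/p)
k(-10)*u(13 + a(4, -2)) = (1 - 10)*(-5 - 9/(13 + (½)*(-2)*(5 + 2*(-2)))) = -9*(-5 - 9/(13 + (½)*(-2)*(5 - 4))) = -9*(-5 - 9/(13 + (½)*(-2)*1)) = -9*(-5 - 9/(13 - 1)) = -9*(-5 - 9/12) = -9*(-5 - 9*1/12) = -9*(-5 - ¾) = -9*(-23/4) = 207/4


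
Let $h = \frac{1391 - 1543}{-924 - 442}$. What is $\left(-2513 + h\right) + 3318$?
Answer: $\frac{549891}{683} \approx 805.11$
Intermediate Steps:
$h = \frac{76}{683}$ ($h = - \frac{152}{-1366} = \left(-152\right) \left(- \frac{1}{1366}\right) = \frac{76}{683} \approx 0.11127$)
$\left(-2513 + h\right) + 3318 = \left(-2513 + \frac{76}{683}\right) + 3318 = - \frac{1716303}{683} + 3318 = \frac{549891}{683}$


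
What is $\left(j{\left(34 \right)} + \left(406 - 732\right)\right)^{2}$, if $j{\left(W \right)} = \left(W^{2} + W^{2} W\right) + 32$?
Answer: $1613307556$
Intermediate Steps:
$j{\left(W \right)} = 32 + W^{2} + W^{3}$ ($j{\left(W \right)} = \left(W^{2} + W^{3}\right) + 32 = 32 + W^{2} + W^{3}$)
$\left(j{\left(34 \right)} + \left(406 - 732\right)\right)^{2} = \left(\left(32 + 34^{2} + 34^{3}\right) + \left(406 - 732\right)\right)^{2} = \left(\left(32 + 1156 + 39304\right) - 326\right)^{2} = \left(40492 - 326\right)^{2} = 40166^{2} = 1613307556$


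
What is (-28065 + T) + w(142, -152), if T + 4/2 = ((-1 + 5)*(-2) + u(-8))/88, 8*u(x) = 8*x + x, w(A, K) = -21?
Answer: -2471761/88 ≈ -28088.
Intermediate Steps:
u(x) = 9*x/8 (u(x) = (8*x + x)/8 = (9*x)/8 = 9*x/8)
T = -193/88 (T = -2 + ((-1 + 5)*(-2) + (9/8)*(-8))/88 = -2 + (4*(-2) - 9)*(1/88) = -2 + (-8 - 9)*(1/88) = -2 - 17*1/88 = -2 - 17/88 = -193/88 ≈ -2.1932)
(-28065 + T) + w(142, -152) = (-28065 - 193/88) - 21 = -2469913/88 - 21 = -2471761/88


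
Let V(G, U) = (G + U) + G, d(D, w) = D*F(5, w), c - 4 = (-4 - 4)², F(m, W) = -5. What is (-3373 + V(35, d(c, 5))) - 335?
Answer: -3978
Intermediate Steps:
c = 68 (c = 4 + (-4 - 4)² = 4 + (-8)² = 4 + 64 = 68)
d(D, w) = -5*D (d(D, w) = D*(-5) = -5*D)
V(G, U) = U + 2*G
(-3373 + V(35, d(c, 5))) - 335 = (-3373 + (-5*68 + 2*35)) - 335 = (-3373 + (-340 + 70)) - 335 = (-3373 - 270) - 335 = -3643 - 335 = -3978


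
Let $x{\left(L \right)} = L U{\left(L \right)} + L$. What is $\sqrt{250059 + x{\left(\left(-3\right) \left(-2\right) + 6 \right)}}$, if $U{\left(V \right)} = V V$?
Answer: $\sqrt{251799} \approx 501.8$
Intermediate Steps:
$U{\left(V \right)} = V^{2}$
$x{\left(L \right)} = L + L^{3}$ ($x{\left(L \right)} = L L^{2} + L = L^{3} + L = L + L^{3}$)
$\sqrt{250059 + x{\left(\left(-3\right) \left(-2\right) + 6 \right)}} = \sqrt{250059 + \left(\left(\left(-3\right) \left(-2\right) + 6\right) + \left(\left(-3\right) \left(-2\right) + 6\right)^{3}\right)} = \sqrt{250059 + \left(\left(6 + 6\right) + \left(6 + 6\right)^{3}\right)} = \sqrt{250059 + \left(12 + 12^{3}\right)} = \sqrt{250059 + \left(12 + 1728\right)} = \sqrt{250059 + 1740} = \sqrt{251799}$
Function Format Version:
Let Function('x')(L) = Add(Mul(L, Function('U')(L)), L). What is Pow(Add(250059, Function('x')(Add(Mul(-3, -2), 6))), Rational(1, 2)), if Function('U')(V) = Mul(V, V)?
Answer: Pow(251799, Rational(1, 2)) ≈ 501.80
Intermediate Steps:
Function('U')(V) = Pow(V, 2)
Function('x')(L) = Add(L, Pow(L, 3)) (Function('x')(L) = Add(Mul(L, Pow(L, 2)), L) = Add(Pow(L, 3), L) = Add(L, Pow(L, 3)))
Pow(Add(250059, Function('x')(Add(Mul(-3, -2), 6))), Rational(1, 2)) = Pow(Add(250059, Add(Add(Mul(-3, -2), 6), Pow(Add(Mul(-3, -2), 6), 3))), Rational(1, 2)) = Pow(Add(250059, Add(Add(6, 6), Pow(Add(6, 6), 3))), Rational(1, 2)) = Pow(Add(250059, Add(12, Pow(12, 3))), Rational(1, 2)) = Pow(Add(250059, Add(12, 1728)), Rational(1, 2)) = Pow(Add(250059, 1740), Rational(1, 2)) = Pow(251799, Rational(1, 2))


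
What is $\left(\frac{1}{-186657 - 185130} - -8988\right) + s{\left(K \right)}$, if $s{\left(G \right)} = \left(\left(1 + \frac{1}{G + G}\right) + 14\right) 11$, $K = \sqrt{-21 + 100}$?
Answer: $\frac{3402966410}{371787} + \frac{11 \sqrt{79}}{158} \approx 9153.6$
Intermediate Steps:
$K = \sqrt{79} \approx 8.8882$
$s{\left(G \right)} = 165 + \frac{11}{2 G}$ ($s{\left(G \right)} = \left(\left(1 + \frac{1}{2 G}\right) + 14\right) 11 = \left(15 + \frac{1}{2 G}\right) 11 = 165 + \frac{11}{2 G}$)
$\left(\frac{1}{-186657 - 185130} - -8988\right) + s{\left(K \right)} = \left(\frac{1}{-186657 - 185130} - -8988\right) + \left(165 + \frac{11}{2 \sqrt{79}}\right) = \left(\frac{1}{-371787} + 8988\right) + \left(165 + \frac{11 \frac{\sqrt{79}}{79}}{2}\right) = \left(- \frac{1}{371787} + 8988\right) + \left(165 + \frac{11 \sqrt{79}}{158}\right) = \frac{3341621555}{371787} + \left(165 + \frac{11 \sqrt{79}}{158}\right) = \frac{3402966410}{371787} + \frac{11 \sqrt{79}}{158}$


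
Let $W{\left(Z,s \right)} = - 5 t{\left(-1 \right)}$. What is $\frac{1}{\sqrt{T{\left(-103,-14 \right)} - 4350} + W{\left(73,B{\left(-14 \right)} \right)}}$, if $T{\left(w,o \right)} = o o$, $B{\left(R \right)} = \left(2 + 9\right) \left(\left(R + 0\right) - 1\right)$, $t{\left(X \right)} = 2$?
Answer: $- \frac{5}{2127} - \frac{i \sqrt{4154}}{4254} \approx -0.0023507 - 0.015151 i$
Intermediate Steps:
$B{\left(R \right)} = -11 + 11 R$ ($B{\left(R \right)} = 11 \left(R - 1\right) = 11 \left(-1 + R\right) = -11 + 11 R$)
$T{\left(w,o \right)} = o^{2}$
$W{\left(Z,s \right)} = -10$ ($W{\left(Z,s \right)} = \left(-5\right) 2 = -10$)
$\frac{1}{\sqrt{T{\left(-103,-14 \right)} - 4350} + W{\left(73,B{\left(-14 \right)} \right)}} = \frac{1}{\sqrt{\left(-14\right)^{2} - 4350} - 10} = \frac{1}{\sqrt{196 - 4350} - 10} = \frac{1}{\sqrt{-4154} - 10} = \frac{1}{i \sqrt{4154} - 10} = \frac{1}{-10 + i \sqrt{4154}}$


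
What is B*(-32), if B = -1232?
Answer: 39424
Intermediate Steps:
B*(-32) = -1232*(-32) = 39424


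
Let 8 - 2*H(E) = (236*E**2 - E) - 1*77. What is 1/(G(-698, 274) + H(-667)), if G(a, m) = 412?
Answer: -1/52496781 ≈ -1.9049e-8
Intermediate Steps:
H(E) = 85/2 + E/2 - 118*E**2 (H(E) = 4 - ((236*E**2 - E) - 1*77)/2 = 4 - ((-E + 236*E**2) - 77)/2 = 4 - (-77 - E + 236*E**2)/2 = 4 + (77/2 + E/2 - 118*E**2) = 85/2 + E/2 - 118*E**2)
1/(G(-698, 274) + H(-667)) = 1/(412 + (85/2 + (1/2)*(-667) - 118*(-667)**2)) = 1/(412 + (85/2 - 667/2 - 118*444889)) = 1/(412 + (85/2 - 667/2 - 52496902)) = 1/(412 - 52497193) = 1/(-52496781) = -1/52496781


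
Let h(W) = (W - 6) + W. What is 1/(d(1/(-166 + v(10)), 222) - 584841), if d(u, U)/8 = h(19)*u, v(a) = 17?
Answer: -149/87141565 ≈ -1.7099e-6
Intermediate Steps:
h(W) = -6 + 2*W (h(W) = (-6 + W) + W = -6 + 2*W)
d(u, U) = 256*u (d(u, U) = 8*((-6 + 2*19)*u) = 8*((-6 + 38)*u) = 8*(32*u) = 256*u)
1/(d(1/(-166 + v(10)), 222) - 584841) = 1/(256/(-166 + 17) - 584841) = 1/(256/(-149) - 584841) = 1/(256*(-1/149) - 584841) = 1/(-256/149 - 584841) = 1/(-87141565/149) = -149/87141565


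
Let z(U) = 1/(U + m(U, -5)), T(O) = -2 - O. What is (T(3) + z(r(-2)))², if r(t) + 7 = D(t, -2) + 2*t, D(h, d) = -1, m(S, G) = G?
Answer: 7396/289 ≈ 25.592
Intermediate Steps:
r(t) = -8 + 2*t (r(t) = -7 + (-1 + 2*t) = -8 + 2*t)
z(U) = 1/(-5 + U) (z(U) = 1/(U - 5) = 1/(-5 + U))
(T(3) + z(r(-2)))² = ((-2 - 1*3) + 1/(-5 + (-8 + 2*(-2))))² = ((-2 - 3) + 1/(-5 + (-8 - 4)))² = (-5 + 1/(-5 - 12))² = (-5 + 1/(-17))² = (-5 - 1/17)² = (-86/17)² = 7396/289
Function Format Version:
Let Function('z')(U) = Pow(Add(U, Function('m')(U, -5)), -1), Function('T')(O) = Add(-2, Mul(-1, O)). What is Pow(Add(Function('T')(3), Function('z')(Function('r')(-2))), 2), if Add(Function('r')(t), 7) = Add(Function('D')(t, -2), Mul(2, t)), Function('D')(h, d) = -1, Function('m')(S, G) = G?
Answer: Rational(7396, 289) ≈ 25.592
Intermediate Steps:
Function('r')(t) = Add(-8, Mul(2, t)) (Function('r')(t) = Add(-7, Add(-1, Mul(2, t))) = Add(-8, Mul(2, t)))
Function('z')(U) = Pow(Add(-5, U), -1) (Function('z')(U) = Pow(Add(U, -5), -1) = Pow(Add(-5, U), -1))
Pow(Add(Function('T')(3), Function('z')(Function('r')(-2))), 2) = Pow(Add(Add(-2, Mul(-1, 3)), Pow(Add(-5, Add(-8, Mul(2, -2))), -1)), 2) = Pow(Add(Add(-2, -3), Pow(Add(-5, Add(-8, -4)), -1)), 2) = Pow(Add(-5, Pow(Add(-5, -12), -1)), 2) = Pow(Add(-5, Pow(-17, -1)), 2) = Pow(Add(-5, Rational(-1, 17)), 2) = Pow(Rational(-86, 17), 2) = Rational(7396, 289)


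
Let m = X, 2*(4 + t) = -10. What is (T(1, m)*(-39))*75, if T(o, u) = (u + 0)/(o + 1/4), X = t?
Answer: 21060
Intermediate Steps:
t = -9 (t = -4 + (½)*(-10) = -4 - 5 = -9)
X = -9
m = -9
T(o, u) = u/(¼ + o) (T(o, u) = u/(o + ¼) = u/(¼ + o))
(T(1, m)*(-39))*75 = ((4*(-9)/(1 + 4*1))*(-39))*75 = ((4*(-9)/(1 + 4))*(-39))*75 = ((4*(-9)/5)*(-39))*75 = ((4*(-9)*(⅕))*(-39))*75 = -36/5*(-39)*75 = (1404/5)*75 = 21060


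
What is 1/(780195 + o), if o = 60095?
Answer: 1/840290 ≈ 1.1901e-6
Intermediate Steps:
1/(780195 + o) = 1/(780195 + 60095) = 1/840290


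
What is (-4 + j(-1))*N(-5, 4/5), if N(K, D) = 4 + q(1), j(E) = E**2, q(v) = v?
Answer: -15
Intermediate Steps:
N(K, D) = 5 (N(K, D) = 4 + 1 = 5)
(-4 + j(-1))*N(-5, 4/5) = (-4 + (-1)**2)*5 = (-4 + 1)*5 = -3*5 = -15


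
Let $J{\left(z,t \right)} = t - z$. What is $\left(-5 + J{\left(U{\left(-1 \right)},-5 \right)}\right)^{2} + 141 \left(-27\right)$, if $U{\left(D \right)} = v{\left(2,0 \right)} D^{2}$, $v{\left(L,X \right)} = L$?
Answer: $-3663$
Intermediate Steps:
$U{\left(D \right)} = 2 D^{2}$
$\left(-5 + J{\left(U{\left(-1 \right)},-5 \right)}\right)^{2} + 141 \left(-27\right) = \left(-5 - \left(5 + 2 \left(-1\right)^{2}\right)\right)^{2} + 141 \left(-27\right) = \left(-5 - \left(5 + 2 \cdot 1\right)\right)^{2} - 3807 = \left(-5 - 7\right)^{2} - 3807 = \left(-12\right)^{2} - 3807 = 144 - 3807 = -3663$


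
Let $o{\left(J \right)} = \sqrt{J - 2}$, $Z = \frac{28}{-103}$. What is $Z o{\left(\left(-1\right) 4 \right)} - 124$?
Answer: $-124 - \frac{28 i \sqrt{6}}{103} \approx -124.0 - 0.66588 i$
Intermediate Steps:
$Z = - \frac{28}{103}$ ($Z = 28 \left(- \frac{1}{103}\right) = - \frac{28}{103} \approx -0.27184$)
$o{\left(J \right)} = \sqrt{-2 + J}$
$Z o{\left(\left(-1\right) 4 \right)} - 124 = - \frac{28 \sqrt{-2 - 4}}{103} - 124 = - \frac{28 \sqrt{-6}}{103} - 124 = - \frac{28 i \sqrt{6}}{103} - 124 = -124 - \frac{28 i \sqrt{6}}{103}$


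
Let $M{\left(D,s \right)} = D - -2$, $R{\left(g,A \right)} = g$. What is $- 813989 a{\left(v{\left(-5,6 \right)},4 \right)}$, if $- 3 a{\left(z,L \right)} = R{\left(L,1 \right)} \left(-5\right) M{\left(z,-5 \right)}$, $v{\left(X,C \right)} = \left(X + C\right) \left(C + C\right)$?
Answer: $- \frac{227916920}{3} \approx -7.5972 \cdot 10^{7}$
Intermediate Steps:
$v{\left(X,C \right)} = 2 C \left(C + X\right)$ ($v{\left(X,C \right)} = \left(C + X\right) 2 C = 2 C \left(C + X\right)$)
$M{\left(D,s \right)} = 2 + D$ ($M{\left(D,s \right)} = D + 2 = 2 + D$)
$a{\left(z,L \right)} = \frac{5 L \left(2 + z\right)}{3}$ ($a{\left(z,L \right)} = - \frac{L \left(-5\right) \left(2 + z\right)}{3} = - \frac{- 5 L \left(2 + z\right)}{3} = - \frac{\left(-5\right) L \left(2 + z\right)}{3} = \frac{5 L \left(2 + z\right)}{3}$)
$- 813989 a{\left(v{\left(-5,6 \right)},4 \right)} = - 813989 \cdot \frac{5}{3} \cdot 4 \left(2 + 2 \cdot 6 \left(6 - 5\right)\right) = - 813989 \cdot \frac{5}{3} \cdot 4 \left(2 + 2 \cdot 6 \cdot 1\right) = - 813989 \cdot \frac{5}{3} \cdot 4 \left(2 + 12\right) = - 813989 \cdot \frac{5}{3} \cdot 4 \cdot 14 = \left(-813989\right) \frac{280}{3} = - \frac{227916920}{3}$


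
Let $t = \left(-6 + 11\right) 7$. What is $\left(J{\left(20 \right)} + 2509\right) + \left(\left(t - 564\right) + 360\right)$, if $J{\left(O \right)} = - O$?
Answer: $2320$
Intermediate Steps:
$t = 35$ ($t = 5 \cdot 7 = 35$)
$\left(J{\left(20 \right)} + 2509\right) + \left(\left(t - 564\right) + 360\right) = \left(\left(-1\right) 20 + 2509\right) + \left(\left(35 - 564\right) + 360\right) = \left(-20 + 2509\right) + \left(-529 + 360\right) = 2489 - 169 = 2320$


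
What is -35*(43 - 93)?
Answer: 1750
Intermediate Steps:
-35*(43 - 93) = -35*(-50) = 1750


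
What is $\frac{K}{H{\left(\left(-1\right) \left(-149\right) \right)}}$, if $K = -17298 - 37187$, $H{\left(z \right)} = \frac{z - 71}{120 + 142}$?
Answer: $- \frac{7137535}{39} \approx -1.8301 \cdot 10^{5}$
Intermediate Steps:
$H{\left(z \right)} = - \frac{71}{262} + \frac{z}{262}$ ($H{\left(z \right)} = \frac{-71 + z}{262} = \left(-71 + z\right) \frac{1}{262} = - \frac{71}{262} + \frac{z}{262}$)
$K = -54485$ ($K = -17298 - 37187 = -54485$)
$\frac{K}{H{\left(\left(-1\right) \left(-149\right) \right)}} = - \frac{54485}{- \frac{71}{262} + \frac{\left(-1\right) \left(-149\right)}{262}} = - \frac{54485}{- \frac{71}{262} + \frac{1}{262} \cdot 149} = - \frac{54485}{- \frac{71}{262} + \frac{149}{262}} = - \frac{54485}{\frac{39}{131}} = \left(-54485\right) \frac{131}{39} = - \frac{7137535}{39}$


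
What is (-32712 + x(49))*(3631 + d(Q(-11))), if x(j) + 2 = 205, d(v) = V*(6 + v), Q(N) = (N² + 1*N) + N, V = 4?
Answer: -131693959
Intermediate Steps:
Q(N) = N² + 2*N (Q(N) = (N² + N) + N = (N + N²) + N = N² + 2*N)
d(v) = 24 + 4*v (d(v) = 4*(6 + v) = 24 + 4*v)
x(j) = 203 (x(j) = -2 + 205 = 203)
(-32712 + x(49))*(3631 + d(Q(-11))) = (-32712 + 203)*(3631 + (24 + 4*(-11*(2 - 11)))) = -32509*(3631 + (24 + 4*(-11*(-9)))) = -32509*(3631 + (24 + 4*99)) = -32509*(3631 + (24 + 396)) = -32509*(3631 + 420) = -32509*4051 = -131693959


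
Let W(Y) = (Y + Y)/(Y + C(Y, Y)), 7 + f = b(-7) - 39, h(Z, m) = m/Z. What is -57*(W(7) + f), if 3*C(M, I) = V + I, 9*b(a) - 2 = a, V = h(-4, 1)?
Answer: 284981/111 ≈ 2567.4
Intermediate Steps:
V = -1/4 (V = 1/(-4) = 1*(-1/4) = -1/4 ≈ -0.25000)
b(a) = 2/9 + a/9
C(M, I) = -1/12 + I/3 (C(M, I) = (-1/4 + I)/3 = -1/12 + I/3)
f = -419/9 (f = -7 + ((2/9 + (1/9)*(-7)) - 39) = -7 + ((2/9 - 7/9) - 39) = -7 + (-5/9 - 39) = -7 - 356/9 = -419/9 ≈ -46.556)
W(Y) = 2*Y/(-1/12 + 4*Y/3) (W(Y) = (Y + Y)/(Y + (-1/12 + Y/3)) = (2*Y)/(-1/12 + 4*Y/3) = 2*Y/(-1/12 + 4*Y/3))
-57*(W(7) + f) = -57*(24*7/(-1 + 16*7) - 419/9) = -57*(24*7/(-1 + 112) - 419/9) = -57*(24*7/111 - 419/9) = -57*(24*7*(1/111) - 419/9) = -57*(56/37 - 419/9) = -57*(-14999/333) = 284981/111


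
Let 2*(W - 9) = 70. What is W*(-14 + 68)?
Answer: 2376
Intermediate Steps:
W = 44 (W = 9 + (½)*70 = 9 + 35 = 44)
W*(-14 + 68) = 44*(-14 + 68) = 44*54 = 2376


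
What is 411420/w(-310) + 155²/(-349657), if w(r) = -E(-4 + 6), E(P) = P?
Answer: -71927965495/349657 ≈ -2.0571e+5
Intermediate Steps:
w(r) = -2 (w(r) = -(-4 + 6) = -1*2 = -2)
411420/w(-310) + 155²/(-349657) = 411420/(-2) + 155²/(-349657) = 411420*(-½) + 24025*(-1/349657) = -205710 - 24025/349657 = -71927965495/349657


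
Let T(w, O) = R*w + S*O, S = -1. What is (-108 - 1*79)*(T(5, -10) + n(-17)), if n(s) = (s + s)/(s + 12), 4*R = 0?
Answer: -15708/5 ≈ -3141.6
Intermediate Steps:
R = 0 (R = (¼)*0 = 0)
n(s) = 2*s/(12 + s) (n(s) = (2*s)/(12 + s) = 2*s/(12 + s))
T(w, O) = -O (T(w, O) = 0*w - O = 0 - O = -O)
(-108 - 1*79)*(T(5, -10) + n(-17)) = (-108 - 1*79)*(-1*(-10) + 2*(-17)/(12 - 17)) = (-108 - 79)*(10 + 2*(-17)/(-5)) = -187*(10 + 2*(-17)*(-⅕)) = -187*(10 + 34/5) = -187*84/5 = -15708/5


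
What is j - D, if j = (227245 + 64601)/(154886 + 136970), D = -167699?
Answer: 24472125595/145928 ≈ 1.6770e+5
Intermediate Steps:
j = 145923/145928 (j = 291846/291856 = 291846*(1/291856) = 145923/145928 ≈ 0.99997)
j - D = 145923/145928 - 1*(-167699) = 145923/145928 + 167699 = 24472125595/145928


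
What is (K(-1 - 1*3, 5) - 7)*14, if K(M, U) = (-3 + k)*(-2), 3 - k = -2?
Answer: -154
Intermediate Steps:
k = 5 (k = 3 - 1*(-2) = 3 + 2 = 5)
K(M, U) = -4 (K(M, U) = (-3 + 5)*(-2) = 2*(-2) = -4)
(K(-1 - 1*3, 5) - 7)*14 = (-4 - 7)*14 = -11*14 = -154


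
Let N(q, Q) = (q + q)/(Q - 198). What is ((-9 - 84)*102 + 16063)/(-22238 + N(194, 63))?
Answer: -887895/3002518 ≈ -0.29572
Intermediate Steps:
N(q, Q) = 2*q/(-198 + Q) (N(q, Q) = (2*q)/(-198 + Q) = 2*q/(-198 + Q))
((-9 - 84)*102 + 16063)/(-22238 + N(194, 63)) = ((-9 - 84)*102 + 16063)/(-22238 + 2*194/(-198 + 63)) = (-93*102 + 16063)/(-22238 + 2*194/(-135)) = (-9486 + 16063)/(-22238 + 2*194*(-1/135)) = 6577/(-22238 - 388/135) = 6577/(-3002518/135) = 6577*(-135/3002518) = -887895/3002518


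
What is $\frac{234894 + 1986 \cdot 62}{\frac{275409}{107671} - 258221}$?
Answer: $- \frac{19274508723}{13901318941} \approx -1.3865$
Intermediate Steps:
$\frac{234894 + 1986 \cdot 62}{\frac{275409}{107671} - 258221} = \frac{234894 + 123132}{275409 \cdot \frac{1}{107671} - 258221} = \frac{358026}{\frac{275409}{107671} - 258221} = \frac{358026}{- \frac{27802637882}{107671}} = 358026 \left(- \frac{107671}{27802637882}\right) = - \frac{19274508723}{13901318941}$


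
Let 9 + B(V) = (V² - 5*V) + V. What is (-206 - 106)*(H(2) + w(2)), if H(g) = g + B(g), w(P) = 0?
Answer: 3432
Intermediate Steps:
B(V) = -9 + V² - 4*V (B(V) = -9 + ((V² - 5*V) + V) = -9 + (V² - 4*V) = -9 + V² - 4*V)
H(g) = -9 + g² - 3*g (H(g) = g + (-9 + g² - 4*g) = -9 + g² - 3*g)
(-206 - 106)*(H(2) + w(2)) = (-206 - 106)*((-9 + 2² - 3*2) + 0) = -312*((-9 + 4 - 6) + 0) = -312*(-11 + 0) = -312*(-11) = 3432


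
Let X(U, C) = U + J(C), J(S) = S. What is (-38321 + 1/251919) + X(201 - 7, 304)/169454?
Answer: -817936432978715/21344341113 ≈ -38321.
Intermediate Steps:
X(U, C) = C + U (X(U, C) = U + C = C + U)
(-38321 + 1/251919) + X(201 - 7, 304)/169454 = (-38321 + 1/251919) + (304 + (201 - 7))/169454 = (-38321 + 1/251919) + (304 + 194)*(1/169454) = -9653787998/251919 + 498*(1/169454) = -9653787998/251919 + 249/84727 = -817936432978715/21344341113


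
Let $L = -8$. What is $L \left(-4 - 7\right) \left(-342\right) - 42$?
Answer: $-30138$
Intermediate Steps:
$L \left(-4 - 7\right) \left(-342\right) - 42 = - 8 \left(-4 - 7\right) \left(-342\right) - 42 = \left(-8\right) \left(-11\right) \left(-342\right) - 42 = 88 \left(-342\right) - 42 = -30096 - 42 = -30138$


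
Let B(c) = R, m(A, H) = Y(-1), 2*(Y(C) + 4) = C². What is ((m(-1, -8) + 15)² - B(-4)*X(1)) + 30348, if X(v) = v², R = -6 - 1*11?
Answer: 121989/4 ≈ 30497.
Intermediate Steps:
Y(C) = -4 + C²/2
m(A, H) = -7/2 (m(A, H) = -4 + (½)*(-1)² = -4 + (½)*1 = -4 + ½ = -7/2)
R = -17 (R = -6 - 11 = -17)
B(c) = -17
((m(-1, -8) + 15)² - B(-4)*X(1)) + 30348 = ((-7/2 + 15)² - (-17)*1²) + 30348 = ((23/2)² - (-17)) + 30348 = (529/4 - 1*(-17)) + 30348 = (529/4 + 17) + 30348 = 597/4 + 30348 = 121989/4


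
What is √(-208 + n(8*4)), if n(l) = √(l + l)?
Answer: 10*I*√2 ≈ 14.142*I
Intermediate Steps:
n(l) = √2*√l (n(l) = √(2*l) = √2*√l)
√(-208 + n(8*4)) = √(-208 + √2*√(8*4)) = √(-208 + √2*√32) = √(-208 + √2*(4*√2)) = √(-208 + 8) = √(-200) = 10*I*√2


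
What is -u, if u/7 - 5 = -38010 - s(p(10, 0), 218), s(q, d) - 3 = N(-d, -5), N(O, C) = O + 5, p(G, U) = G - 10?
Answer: 264565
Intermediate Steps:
p(G, U) = -10 + G
N(O, C) = 5 + O
s(q, d) = 8 - d (s(q, d) = 3 + (5 - d) = 8 - d)
u = -264565 (u = 35 + 7*(-38010 - (8 - 1*218)) = 35 + 7*(-38010 - (8 - 218)) = 35 + 7*(-38010 - 1*(-210)) = 35 + 7*(-38010 + 210) = 35 + 7*(-37800) = 35 - 264600 = -264565)
-u = -1*(-264565) = 264565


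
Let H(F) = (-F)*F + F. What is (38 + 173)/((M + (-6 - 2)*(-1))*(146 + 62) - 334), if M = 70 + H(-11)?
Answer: -211/11566 ≈ -0.018243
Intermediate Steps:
H(F) = F - F² (H(F) = -F² + F = F - F²)
M = -62 (M = 70 - 11*(1 - 1*(-11)) = 70 - 11*(1 + 11) = 70 - 11*12 = 70 - 132 = -62)
(38 + 173)/((M + (-6 - 2)*(-1))*(146 + 62) - 334) = (38 + 173)/((-62 + (-6 - 2)*(-1))*(146 + 62) - 334) = 211/((-62 - 8*(-1))*208 - 334) = 211/((-62 + 8)*208 - 334) = 211/(-54*208 - 334) = 211/(-11232 - 334) = 211/(-11566) = 211*(-1/11566) = -211/11566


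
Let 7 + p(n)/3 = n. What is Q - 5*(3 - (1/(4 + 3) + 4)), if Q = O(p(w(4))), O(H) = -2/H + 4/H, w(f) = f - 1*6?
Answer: 1066/189 ≈ 5.6402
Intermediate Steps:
w(f) = -6 + f (w(f) = f - 6 = -6 + f)
p(n) = -21 + 3*n
O(H) = 2/H
Q = -2/27 (Q = 2/(-21 + 3*(-6 + 4)) = 2/(-21 + 3*(-2)) = 2/(-21 - 6) = 2/(-27) = 2*(-1/27) = -2/27 ≈ -0.074074)
Q - 5*(3 - (1/(4 + 3) + 4)) = -2/27 - 5*(3 - (1/(4 + 3) + 4)) = -2/27 - 5*(3 - (1/7 + 4)) = -2/27 - 5*(3 - 1*29/7) = -2/27 - 5*(3 - 29/7) = -2/27 - 5*(-8/7) = -2/27 + 40/7 = 1066/189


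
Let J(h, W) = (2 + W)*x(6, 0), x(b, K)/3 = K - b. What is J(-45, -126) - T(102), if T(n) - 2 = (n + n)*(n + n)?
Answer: -39386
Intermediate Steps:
x(b, K) = -3*b + 3*K (x(b, K) = 3*(K - b) = -3*b + 3*K)
J(h, W) = -36 - 18*W (J(h, W) = (2 + W)*(-3*6 + 3*0) = (2 + W)*(-18 + 0) = (2 + W)*(-18) = -36 - 18*W)
T(n) = 2 + 4*n² (T(n) = 2 + (n + n)*(n + n) = 2 + (2*n)*(2*n) = 2 + 4*n²)
J(-45, -126) - T(102) = (-36 - 18*(-126)) - (2 + 4*102²) = (-36 + 2268) - (2 + 4*10404) = 2232 - (2 + 41616) = 2232 - 1*41618 = 2232 - 41618 = -39386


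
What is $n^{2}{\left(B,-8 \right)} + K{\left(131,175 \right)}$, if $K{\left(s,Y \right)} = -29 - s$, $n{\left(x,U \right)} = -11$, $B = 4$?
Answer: $-39$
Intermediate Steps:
$n^{2}{\left(B,-8 \right)} + K{\left(131,175 \right)} = \left(-11\right)^{2} - 160 = 121 - 160 = -39$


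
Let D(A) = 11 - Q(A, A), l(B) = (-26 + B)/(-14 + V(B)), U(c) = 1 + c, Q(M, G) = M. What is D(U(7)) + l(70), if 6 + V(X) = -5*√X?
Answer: 493/135 - 22*√70/135 ≈ 2.2884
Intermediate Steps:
V(X) = -6 - 5*√X
l(B) = (-26 + B)/(-20 - 5*√B) (l(B) = (-26 + B)/(-14 + (-6 - 5*√B)) = (-26 + B)/(-20 - 5*√B))
D(A) = 11 - A
D(U(7)) + l(70) = (11 - (1 + 7)) + (26 - 1*70)/(5*(4 + √70)) = (11 - 1*8) + (26 - 70)/(5*(4 + √70)) = (11 - 8) + (⅕)*(-44)/(4 + √70) = 3 - 44/(5*(4 + √70))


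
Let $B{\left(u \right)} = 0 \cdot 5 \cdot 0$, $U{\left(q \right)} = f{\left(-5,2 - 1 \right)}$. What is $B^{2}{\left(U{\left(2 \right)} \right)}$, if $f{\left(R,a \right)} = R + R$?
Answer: $0$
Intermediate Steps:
$f{\left(R,a \right)} = 2 R$
$U{\left(q \right)} = -10$ ($U{\left(q \right)} = 2 \left(-5\right) = -10$)
$B{\left(u \right)} = 0$ ($B{\left(u \right)} = 0 \cdot 0 = 0$)
$B^{2}{\left(U{\left(2 \right)} \right)} = 0^{2} = 0$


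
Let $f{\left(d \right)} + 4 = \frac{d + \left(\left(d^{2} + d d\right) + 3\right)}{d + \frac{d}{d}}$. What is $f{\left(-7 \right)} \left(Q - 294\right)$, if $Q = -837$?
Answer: $22243$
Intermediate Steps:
$f{\left(d \right)} = -4 + \frac{3 + d + 2 d^{2}}{1 + d}$ ($f{\left(d \right)} = -4 + \frac{d + \left(\left(d^{2} + d d\right) + 3\right)}{d + \frac{d}{d}} = -4 + \frac{d + \left(\left(d^{2} + d^{2}\right) + 3\right)}{d + 1} = -4 + \frac{d + \left(2 d^{2} + 3\right)}{1 + d} = -4 + \frac{d + \left(3 + 2 d^{2}\right)}{1 + d} = -4 + \frac{3 + d + 2 d^{2}}{1 + d}$)
$f{\left(-7 \right)} \left(Q - 294\right) = \frac{-1 - -21 + 2 \left(-7\right)^{2}}{1 - 7} \left(-837 - 294\right) = \frac{-1 + 21 + 2 \cdot 49}{-6} \left(-1131\right) = - \frac{-1 + 21 + 98}{6} \left(-1131\right) = \left(- \frac{1}{6}\right) 118 \left(-1131\right) = \left(- \frac{59}{3}\right) \left(-1131\right) = 22243$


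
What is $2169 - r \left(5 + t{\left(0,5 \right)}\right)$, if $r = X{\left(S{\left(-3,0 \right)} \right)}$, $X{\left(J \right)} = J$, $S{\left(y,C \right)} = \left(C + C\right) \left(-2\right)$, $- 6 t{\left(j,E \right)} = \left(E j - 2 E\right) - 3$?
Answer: $2169$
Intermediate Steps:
$t{\left(j,E \right)} = \frac{1}{2} + \frac{E}{3} - \frac{E j}{6}$ ($t{\left(j,E \right)} = - \frac{\left(E j - 2 E\right) - 3}{6} = - \frac{\left(- 2 E + E j\right) - 3}{6} = - \frac{-3 - 2 E + E j}{6} = \frac{1}{2} + \frac{E}{3} - \frac{E j}{6}$)
$S{\left(y,C \right)} = - 4 C$ ($S{\left(y,C \right)} = 2 C \left(-2\right) = - 4 C$)
$r = 0$ ($r = \left(-4\right) 0 = 0$)
$2169 - r \left(5 + t{\left(0,5 \right)}\right) = 2169 - 0 \left(5 + \left(\frac{1}{2} + \frac{1}{3} \cdot 5 - \frac{5}{6} \cdot 0\right)\right) = 2169 - 0 \left(5 + \left(\frac{1}{2} + \frac{5}{3} + 0\right)\right) = 2169 - 0 \left(5 + \frac{13}{6}\right) = 2169 - 0 \cdot \frac{43}{6} = 2169 - 0 = 2169 + 0 = 2169$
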